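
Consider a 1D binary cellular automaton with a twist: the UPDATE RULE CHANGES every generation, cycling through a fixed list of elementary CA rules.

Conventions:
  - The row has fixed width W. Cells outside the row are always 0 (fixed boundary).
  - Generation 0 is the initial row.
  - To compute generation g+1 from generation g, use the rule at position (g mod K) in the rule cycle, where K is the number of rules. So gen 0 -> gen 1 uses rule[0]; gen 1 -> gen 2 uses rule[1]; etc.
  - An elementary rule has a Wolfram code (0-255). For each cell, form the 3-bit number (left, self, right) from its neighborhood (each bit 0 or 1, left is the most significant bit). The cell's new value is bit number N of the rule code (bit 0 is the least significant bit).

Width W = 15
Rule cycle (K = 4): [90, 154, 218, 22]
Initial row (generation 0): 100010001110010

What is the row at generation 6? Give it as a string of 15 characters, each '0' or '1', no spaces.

Gen 0: 100010001110010
Gen 1 (rule 90): 010101011011101
Gen 2 (rule 154): 100000010011000
Gen 3 (rule 218): 010000101111100
Gen 4 (rule 22): 111001100000010
Gen 5 (rule 90): 101111110000101
Gen 6 (rule 154): 001111101001000

Answer: 001111101001000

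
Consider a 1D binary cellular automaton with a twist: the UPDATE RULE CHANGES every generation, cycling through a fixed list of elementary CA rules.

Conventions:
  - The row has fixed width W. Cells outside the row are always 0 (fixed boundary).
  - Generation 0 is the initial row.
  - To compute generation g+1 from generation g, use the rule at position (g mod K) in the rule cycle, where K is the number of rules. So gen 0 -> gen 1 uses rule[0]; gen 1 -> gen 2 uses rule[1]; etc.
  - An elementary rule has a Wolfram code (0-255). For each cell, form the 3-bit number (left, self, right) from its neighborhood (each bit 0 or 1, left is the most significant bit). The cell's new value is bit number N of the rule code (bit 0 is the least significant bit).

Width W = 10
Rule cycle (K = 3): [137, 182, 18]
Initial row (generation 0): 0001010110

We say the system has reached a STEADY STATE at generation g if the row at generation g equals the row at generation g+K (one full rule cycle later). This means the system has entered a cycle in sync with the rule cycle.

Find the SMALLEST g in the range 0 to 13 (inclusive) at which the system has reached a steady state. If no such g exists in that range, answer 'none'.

Answer: 9

Derivation:
Gen 0: 0001010110
Gen 1 (rule 137): 1100000100
Gen 2 (rule 182): 0010001110
Gen 3 (rule 18): 0101010001
Gen 4 (rule 137): 0000000100
Gen 5 (rule 182): 0000001110
Gen 6 (rule 18): 0000010001
Gen 7 (rule 137): 1111000100
Gen 8 (rule 182): 0110101110
Gen 9 (rule 18): 1000000001
Gen 10 (rule 137): 0011111100
Gen 11 (rule 182): 0101111010
Gen 12 (rule 18): 1000000001
Gen 13 (rule 137): 0011111100
Gen 14 (rule 182): 0101111010
Gen 15 (rule 18): 1000000001
Gen 16 (rule 137): 0011111100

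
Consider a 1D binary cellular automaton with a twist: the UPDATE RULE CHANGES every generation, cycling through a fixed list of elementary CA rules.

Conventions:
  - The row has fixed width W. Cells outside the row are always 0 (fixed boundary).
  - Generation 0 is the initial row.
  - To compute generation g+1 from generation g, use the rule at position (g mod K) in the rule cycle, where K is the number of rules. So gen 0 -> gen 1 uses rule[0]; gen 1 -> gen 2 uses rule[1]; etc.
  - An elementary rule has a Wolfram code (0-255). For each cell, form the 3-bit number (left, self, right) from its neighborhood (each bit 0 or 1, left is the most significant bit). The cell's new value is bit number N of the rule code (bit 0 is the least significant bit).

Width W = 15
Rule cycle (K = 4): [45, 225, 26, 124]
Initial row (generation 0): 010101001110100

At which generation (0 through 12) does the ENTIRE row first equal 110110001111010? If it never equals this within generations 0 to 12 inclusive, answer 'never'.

Answer: never

Derivation:
Gen 0: 010101001110100
Gen 1 (rule 45): 011111001001101
Gen 2 (rule 225): 001111000000110
Gen 3 (rule 26): 011000100001101
Gen 4 (rule 124): 011100110001111
Gen 5 (rule 45): 010000100101000
Gen 6 (rule 225): 000110000010011
Gen 7 (rule 26): 001101000101110
Gen 8 (rule 124): 001111100111011
Gen 9 (rule 45): 101000000100110
Gen 10 (rule 225): 010011110000010
Gen 11 (rule 26): 101110001000101
Gen 12 (rule 124): 111011001100111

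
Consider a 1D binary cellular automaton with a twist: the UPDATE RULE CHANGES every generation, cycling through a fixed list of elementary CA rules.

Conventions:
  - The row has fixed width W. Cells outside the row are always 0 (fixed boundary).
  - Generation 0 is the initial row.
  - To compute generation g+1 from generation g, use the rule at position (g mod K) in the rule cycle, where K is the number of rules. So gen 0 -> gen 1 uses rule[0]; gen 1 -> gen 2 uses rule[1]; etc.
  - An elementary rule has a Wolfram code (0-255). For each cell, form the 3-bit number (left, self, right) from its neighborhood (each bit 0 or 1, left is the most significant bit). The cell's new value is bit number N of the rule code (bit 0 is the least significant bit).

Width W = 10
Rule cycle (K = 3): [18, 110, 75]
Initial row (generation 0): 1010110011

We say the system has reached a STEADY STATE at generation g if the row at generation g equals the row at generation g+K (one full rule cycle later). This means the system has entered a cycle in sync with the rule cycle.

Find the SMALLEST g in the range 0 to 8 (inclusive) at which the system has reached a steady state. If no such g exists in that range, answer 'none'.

Gen 0: 1010110011
Gen 1 (rule 18): 0000001100
Gen 2 (rule 110): 0000011100
Gen 3 (rule 75): 1111110101
Gen 4 (rule 18): 0000000000
Gen 5 (rule 110): 0000000000
Gen 6 (rule 75): 1111111111
Gen 7 (rule 18): 0000000000
Gen 8 (rule 110): 0000000000
Gen 9 (rule 75): 1111111111
Gen 10 (rule 18): 0000000000
Gen 11 (rule 110): 0000000000

Answer: 4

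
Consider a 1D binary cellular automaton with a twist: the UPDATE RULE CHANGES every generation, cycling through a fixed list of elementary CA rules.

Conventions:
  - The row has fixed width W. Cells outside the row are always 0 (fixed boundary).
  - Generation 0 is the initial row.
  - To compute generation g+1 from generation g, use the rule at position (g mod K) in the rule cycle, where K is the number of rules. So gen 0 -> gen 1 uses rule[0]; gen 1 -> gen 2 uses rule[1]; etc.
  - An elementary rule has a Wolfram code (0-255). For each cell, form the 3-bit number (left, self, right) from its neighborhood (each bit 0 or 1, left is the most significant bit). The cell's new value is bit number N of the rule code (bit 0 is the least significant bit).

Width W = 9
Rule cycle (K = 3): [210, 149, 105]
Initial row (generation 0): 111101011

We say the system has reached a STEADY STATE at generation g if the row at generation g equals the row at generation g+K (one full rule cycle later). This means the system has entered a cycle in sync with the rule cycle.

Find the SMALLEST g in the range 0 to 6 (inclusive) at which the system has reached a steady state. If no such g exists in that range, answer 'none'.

Gen 0: 111101011
Gen 1 (rule 210): 011100001
Gen 2 (rule 149): 001011101
Gen 3 (rule 105): 100110110
Gen 4 (rule 210): 011010011
Gen 5 (rule 149): 000011000
Gen 6 (rule 105): 111011011
Gen 7 (rule 210): 011001001
Gen 8 (rule 149): 000101101
Gen 9 (rule 105): 110011110

Answer: none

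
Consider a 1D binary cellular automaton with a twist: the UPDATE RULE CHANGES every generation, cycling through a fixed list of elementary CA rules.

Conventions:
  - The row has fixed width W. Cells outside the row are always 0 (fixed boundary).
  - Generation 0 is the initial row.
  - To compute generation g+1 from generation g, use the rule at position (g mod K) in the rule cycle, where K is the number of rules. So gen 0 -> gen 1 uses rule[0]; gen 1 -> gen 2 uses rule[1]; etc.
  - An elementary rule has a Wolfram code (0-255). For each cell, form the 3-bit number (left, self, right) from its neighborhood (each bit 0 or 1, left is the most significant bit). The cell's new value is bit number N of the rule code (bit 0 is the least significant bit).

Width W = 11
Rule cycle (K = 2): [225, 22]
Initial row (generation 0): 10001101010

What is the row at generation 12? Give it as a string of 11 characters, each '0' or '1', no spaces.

Answer: 10000000000

Derivation:
Gen 0: 10001101010
Gen 1 (rule 225): 00100110100
Gen 2 (rule 22): 01111000110
Gen 3 (rule 225): 00111010010
Gen 4 (rule 22): 01000011111
Gen 5 (rule 225): 00011001111
Gen 6 (rule 22): 00100110000
Gen 7 (rule 225): 10000010111
Gen 8 (rule 22): 11000110000
Gen 9 (rule 225): 01010010111
Gen 10 (rule 22): 11011110000
Gen 11 (rule 225): 01101110111
Gen 12 (rule 22): 10000000000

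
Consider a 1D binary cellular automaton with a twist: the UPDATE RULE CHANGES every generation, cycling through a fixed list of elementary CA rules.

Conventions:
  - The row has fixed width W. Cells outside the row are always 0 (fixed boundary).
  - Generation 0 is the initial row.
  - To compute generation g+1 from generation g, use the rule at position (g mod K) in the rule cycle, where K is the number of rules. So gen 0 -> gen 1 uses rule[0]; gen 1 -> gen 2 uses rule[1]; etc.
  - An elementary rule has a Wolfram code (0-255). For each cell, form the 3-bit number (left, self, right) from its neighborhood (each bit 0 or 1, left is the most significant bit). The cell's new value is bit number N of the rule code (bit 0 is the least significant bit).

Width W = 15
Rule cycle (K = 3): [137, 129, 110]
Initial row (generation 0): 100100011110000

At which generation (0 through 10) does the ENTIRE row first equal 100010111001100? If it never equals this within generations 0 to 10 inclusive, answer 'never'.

Gen 0: 100100011110000
Gen 1 (rule 137): 000001011100111
Gen 2 (rule 129): 111100001000010
Gen 3 (rule 110): 100100011000110
Gen 4 (rule 137): 000001010010100
Gen 5 (rule 129): 111100000000001
Gen 6 (rule 110): 100100000000011
Gen 7 (rule 137): 000001111111010
Gen 8 (rule 129): 111100111110000
Gen 9 (rule 110): 100101100010000
Gen 10 (rule 137): 000001001000111

Answer: never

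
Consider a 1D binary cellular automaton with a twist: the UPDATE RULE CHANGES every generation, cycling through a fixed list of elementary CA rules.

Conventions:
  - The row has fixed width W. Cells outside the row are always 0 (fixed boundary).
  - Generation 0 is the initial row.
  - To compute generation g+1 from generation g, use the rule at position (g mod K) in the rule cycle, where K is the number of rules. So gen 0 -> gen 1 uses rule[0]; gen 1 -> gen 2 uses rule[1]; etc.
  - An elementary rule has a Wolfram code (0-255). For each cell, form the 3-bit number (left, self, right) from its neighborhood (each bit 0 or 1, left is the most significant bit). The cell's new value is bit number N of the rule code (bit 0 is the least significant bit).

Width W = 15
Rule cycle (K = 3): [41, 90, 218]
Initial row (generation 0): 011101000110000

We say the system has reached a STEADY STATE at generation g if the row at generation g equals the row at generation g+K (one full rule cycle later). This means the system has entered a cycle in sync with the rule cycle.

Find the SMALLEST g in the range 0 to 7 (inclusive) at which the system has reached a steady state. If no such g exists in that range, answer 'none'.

Answer: none

Derivation:
Gen 0: 011101000110000
Gen 1 (rule 41): 010010010100111
Gen 2 (rule 90): 101101100011101
Gen 3 (rule 218): 001101110111100
Gen 4 (rule 41): 101011001100001
Gen 5 (rule 90): 000011111110010
Gen 6 (rule 218): 000111111111101
Gen 7 (rule 41): 110100000000010
Gen 8 (rule 90): 110010000000101
Gen 9 (rule 218): 111101000001000
Gen 10 (rule 41): 100010011100011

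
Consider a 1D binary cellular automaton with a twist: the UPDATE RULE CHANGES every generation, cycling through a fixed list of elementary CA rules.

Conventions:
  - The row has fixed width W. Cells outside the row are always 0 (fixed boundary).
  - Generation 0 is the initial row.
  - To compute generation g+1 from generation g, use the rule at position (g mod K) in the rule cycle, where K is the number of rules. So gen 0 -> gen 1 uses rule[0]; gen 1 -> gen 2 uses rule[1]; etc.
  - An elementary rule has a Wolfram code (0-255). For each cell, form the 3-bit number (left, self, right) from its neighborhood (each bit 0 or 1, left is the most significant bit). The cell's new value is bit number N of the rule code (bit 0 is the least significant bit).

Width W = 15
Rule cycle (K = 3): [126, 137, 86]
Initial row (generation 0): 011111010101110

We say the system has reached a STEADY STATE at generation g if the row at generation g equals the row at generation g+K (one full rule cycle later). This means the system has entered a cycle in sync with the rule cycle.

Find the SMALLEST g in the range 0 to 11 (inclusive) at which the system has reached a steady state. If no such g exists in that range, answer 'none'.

Gen 0: 011111010101110
Gen 1 (rule 126): 110001111111011
Gen 2 (rule 137): 100101111110010
Gen 3 (rule 86): 111100000011111
Gen 4 (rule 126): 100110000110001
Gen 5 (rule 137): 000100110100100
Gen 6 (rule 86): 001111010111110
Gen 7 (rule 126): 011001111100011
Gen 8 (rule 137): 010001111001010
Gen 9 (rule 86): 111010001111011
Gen 10 (rule 126): 101111011001111
Gen 11 (rule 137): 001110010001110
Gen 12 (rule 86): 010011111010011
Gen 13 (rule 126): 111110001111111
Gen 14 (rule 137): 111100101111110

Answer: none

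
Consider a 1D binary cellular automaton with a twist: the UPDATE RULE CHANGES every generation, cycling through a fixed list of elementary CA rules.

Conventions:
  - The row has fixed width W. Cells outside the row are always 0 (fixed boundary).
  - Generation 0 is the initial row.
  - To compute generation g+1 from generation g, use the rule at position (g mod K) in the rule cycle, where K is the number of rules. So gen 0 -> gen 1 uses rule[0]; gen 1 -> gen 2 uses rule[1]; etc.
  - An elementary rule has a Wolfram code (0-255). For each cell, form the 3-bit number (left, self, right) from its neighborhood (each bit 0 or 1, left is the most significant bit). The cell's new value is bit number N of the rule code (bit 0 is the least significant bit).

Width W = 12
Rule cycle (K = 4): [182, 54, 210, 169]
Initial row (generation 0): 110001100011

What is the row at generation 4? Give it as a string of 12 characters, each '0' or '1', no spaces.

Answer: 011111111110

Derivation:
Gen 0: 110001100011
Gen 1 (rule 182): 001010010100
Gen 2 (rule 54): 011111111110
Gen 3 (rule 210): 101111111111
Gen 4 (rule 169): 011111111110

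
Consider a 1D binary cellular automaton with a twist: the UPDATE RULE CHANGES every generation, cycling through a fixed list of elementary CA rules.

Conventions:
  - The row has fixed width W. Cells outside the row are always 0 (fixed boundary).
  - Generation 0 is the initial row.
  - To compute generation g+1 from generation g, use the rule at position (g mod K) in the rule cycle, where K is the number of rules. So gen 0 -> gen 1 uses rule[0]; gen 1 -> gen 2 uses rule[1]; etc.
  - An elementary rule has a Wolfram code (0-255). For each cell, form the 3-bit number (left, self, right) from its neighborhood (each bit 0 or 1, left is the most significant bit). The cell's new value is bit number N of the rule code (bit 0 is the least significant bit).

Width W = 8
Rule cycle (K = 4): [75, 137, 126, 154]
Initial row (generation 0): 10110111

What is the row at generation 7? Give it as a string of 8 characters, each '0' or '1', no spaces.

Gen 0: 10110111
Gen 1 (rule 75): 00110101
Gen 2 (rule 137): 10100000
Gen 3 (rule 126): 11110000
Gen 4 (rule 154): 11101000
Gen 5 (rule 75): 10100011
Gen 6 (rule 137): 00001010
Gen 7 (rule 126): 00011111

Answer: 00011111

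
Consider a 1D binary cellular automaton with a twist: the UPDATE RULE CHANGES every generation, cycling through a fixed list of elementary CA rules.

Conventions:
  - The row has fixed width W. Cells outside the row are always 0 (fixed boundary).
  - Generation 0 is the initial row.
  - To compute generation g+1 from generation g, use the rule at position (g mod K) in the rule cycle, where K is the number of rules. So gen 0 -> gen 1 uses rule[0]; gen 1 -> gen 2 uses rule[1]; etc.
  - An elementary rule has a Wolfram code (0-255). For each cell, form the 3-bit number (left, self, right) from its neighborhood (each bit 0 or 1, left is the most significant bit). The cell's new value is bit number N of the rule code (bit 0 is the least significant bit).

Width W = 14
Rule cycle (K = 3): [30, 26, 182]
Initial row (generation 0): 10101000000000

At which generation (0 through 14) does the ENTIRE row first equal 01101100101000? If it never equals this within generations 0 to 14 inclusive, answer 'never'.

Gen 0: 10101000000000
Gen 1 (rule 30): 10101100000000
Gen 2 (rule 26): 00001010000000
Gen 3 (rule 182): 00011111000000
Gen 4 (rule 30): 00110000100000
Gen 5 (rule 26): 01101001010000
Gen 6 (rule 182): 10011111111000
Gen 7 (rule 30): 11110000000100
Gen 8 (rule 26): 10001000001010
Gen 9 (rule 182): 11011100011111
Gen 10 (rule 30): 10010010110000
Gen 11 (rule 26): 01101100101000
Gen 12 (rule 182): 10010011111100
Gen 13 (rule 30): 11111110000010
Gen 14 (rule 26): 10000001000101

Answer: 11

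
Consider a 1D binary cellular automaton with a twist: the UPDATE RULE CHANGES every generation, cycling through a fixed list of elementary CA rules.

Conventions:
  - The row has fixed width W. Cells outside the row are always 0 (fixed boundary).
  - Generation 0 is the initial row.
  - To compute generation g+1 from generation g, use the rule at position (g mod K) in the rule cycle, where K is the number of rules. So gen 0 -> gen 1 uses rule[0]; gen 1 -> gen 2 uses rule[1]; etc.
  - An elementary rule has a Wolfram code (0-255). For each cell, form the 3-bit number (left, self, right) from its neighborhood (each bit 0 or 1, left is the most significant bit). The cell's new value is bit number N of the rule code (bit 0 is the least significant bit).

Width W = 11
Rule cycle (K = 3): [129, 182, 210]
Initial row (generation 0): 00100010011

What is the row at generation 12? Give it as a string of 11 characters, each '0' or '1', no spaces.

Gen 0: 00100010011
Gen 1 (rule 129): 10001000000
Gen 2 (rule 182): 11011100000
Gen 3 (rule 210): 01001110000
Gen 4 (rule 129): 00000100111
Gen 5 (rule 182): 00001111010
Gen 6 (rule 210): 00010111001
Gen 7 (rule 129): 11000010000
Gen 8 (rule 182): 00100111000
Gen 9 (rule 210): 01011011100
Gen 10 (rule 129): 00000001001
Gen 11 (rule 182): 00000011111
Gen 12 (rule 210): 00000101111

Answer: 00000101111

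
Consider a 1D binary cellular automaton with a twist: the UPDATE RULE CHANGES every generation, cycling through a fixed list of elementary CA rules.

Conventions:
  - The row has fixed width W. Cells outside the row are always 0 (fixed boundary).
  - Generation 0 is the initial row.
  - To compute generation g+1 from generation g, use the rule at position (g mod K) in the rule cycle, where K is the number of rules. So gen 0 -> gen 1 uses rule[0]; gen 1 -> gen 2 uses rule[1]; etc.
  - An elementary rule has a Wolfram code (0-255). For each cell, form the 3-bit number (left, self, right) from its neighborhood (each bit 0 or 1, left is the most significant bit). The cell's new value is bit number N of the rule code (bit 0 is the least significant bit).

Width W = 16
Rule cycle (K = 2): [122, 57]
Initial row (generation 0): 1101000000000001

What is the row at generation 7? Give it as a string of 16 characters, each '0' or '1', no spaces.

Gen 0: 1101000000000001
Gen 1 (rule 122): 1110100000000010
Gen 2 (rule 57): 1001011111111001
Gen 3 (rule 122): 0110110000001110
Gen 4 (rule 57): 0101101111101001
Gen 5 (rule 122): 1011111000110110
Gen 6 (rule 57): 0110000110101101
Gen 7 (rule 122): 1111001111011110

Answer: 1111001111011110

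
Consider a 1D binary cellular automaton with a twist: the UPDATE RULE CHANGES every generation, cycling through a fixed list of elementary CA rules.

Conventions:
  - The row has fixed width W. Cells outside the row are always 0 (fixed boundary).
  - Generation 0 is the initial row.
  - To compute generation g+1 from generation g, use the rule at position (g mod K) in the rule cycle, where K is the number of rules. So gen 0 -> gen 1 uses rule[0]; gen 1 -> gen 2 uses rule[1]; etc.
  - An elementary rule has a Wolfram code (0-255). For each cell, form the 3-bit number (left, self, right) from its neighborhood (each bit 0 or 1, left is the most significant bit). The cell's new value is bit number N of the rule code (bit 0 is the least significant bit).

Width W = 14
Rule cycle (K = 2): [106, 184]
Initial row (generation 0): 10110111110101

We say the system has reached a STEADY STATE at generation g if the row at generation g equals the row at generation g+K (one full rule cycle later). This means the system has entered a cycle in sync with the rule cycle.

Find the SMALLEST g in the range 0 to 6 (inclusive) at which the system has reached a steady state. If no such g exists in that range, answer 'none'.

Answer: 5

Derivation:
Gen 0: 10110111110101
Gen 1 (rule 106): 01111100011010
Gen 2 (rule 184): 01111010010101
Gen 3 (rule 106): 11001100101010
Gen 4 (rule 184): 10101010010101
Gen 5 (rule 106): 01010100101010
Gen 6 (rule 184): 00101010010101
Gen 7 (rule 106): 01010100101010
Gen 8 (rule 184): 00101010010101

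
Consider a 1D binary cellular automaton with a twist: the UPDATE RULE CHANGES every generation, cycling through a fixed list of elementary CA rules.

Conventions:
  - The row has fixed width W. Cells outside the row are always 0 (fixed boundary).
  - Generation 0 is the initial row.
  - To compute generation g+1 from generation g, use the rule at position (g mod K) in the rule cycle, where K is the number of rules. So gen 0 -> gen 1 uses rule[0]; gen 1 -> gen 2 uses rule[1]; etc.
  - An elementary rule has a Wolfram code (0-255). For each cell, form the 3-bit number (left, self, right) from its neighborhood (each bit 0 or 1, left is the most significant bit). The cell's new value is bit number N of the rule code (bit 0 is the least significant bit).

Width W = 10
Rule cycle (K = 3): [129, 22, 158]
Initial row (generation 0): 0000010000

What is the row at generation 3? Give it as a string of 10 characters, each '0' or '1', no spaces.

Answer: 0001101100

Derivation:
Gen 0: 0000010000
Gen 1 (rule 129): 1111000111
Gen 2 (rule 22): 0000101000
Gen 3 (rule 158): 0001101100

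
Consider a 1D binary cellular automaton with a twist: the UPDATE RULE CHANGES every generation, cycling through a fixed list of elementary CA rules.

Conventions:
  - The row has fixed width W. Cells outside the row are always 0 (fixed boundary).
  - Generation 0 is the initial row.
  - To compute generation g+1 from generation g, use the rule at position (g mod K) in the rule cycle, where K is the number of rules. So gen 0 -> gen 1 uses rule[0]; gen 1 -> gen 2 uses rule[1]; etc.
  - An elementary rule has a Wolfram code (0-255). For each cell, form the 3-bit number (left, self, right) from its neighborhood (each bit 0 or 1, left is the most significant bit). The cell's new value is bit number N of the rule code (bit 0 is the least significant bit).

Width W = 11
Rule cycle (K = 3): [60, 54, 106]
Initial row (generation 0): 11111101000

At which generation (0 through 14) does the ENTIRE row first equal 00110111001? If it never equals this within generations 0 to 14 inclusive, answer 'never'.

Gen 0: 11111101000
Gen 1 (rule 60): 10000011100
Gen 2 (rule 54): 11000100010
Gen 3 (rule 106): 11001000100
Gen 4 (rule 60): 10101100110
Gen 5 (rule 54): 11110011001
Gen 6 (rule 106): 10010111010
Gen 7 (rule 60): 11011100111
Gen 8 (rule 54): 00100011000
Gen 9 (rule 106): 01000111000
Gen 10 (rule 60): 01100100100
Gen 11 (rule 54): 10011111110
Gen 12 (rule 106): 00110000010
Gen 13 (rule 60): 00101000011
Gen 14 (rule 54): 01111100100

Answer: never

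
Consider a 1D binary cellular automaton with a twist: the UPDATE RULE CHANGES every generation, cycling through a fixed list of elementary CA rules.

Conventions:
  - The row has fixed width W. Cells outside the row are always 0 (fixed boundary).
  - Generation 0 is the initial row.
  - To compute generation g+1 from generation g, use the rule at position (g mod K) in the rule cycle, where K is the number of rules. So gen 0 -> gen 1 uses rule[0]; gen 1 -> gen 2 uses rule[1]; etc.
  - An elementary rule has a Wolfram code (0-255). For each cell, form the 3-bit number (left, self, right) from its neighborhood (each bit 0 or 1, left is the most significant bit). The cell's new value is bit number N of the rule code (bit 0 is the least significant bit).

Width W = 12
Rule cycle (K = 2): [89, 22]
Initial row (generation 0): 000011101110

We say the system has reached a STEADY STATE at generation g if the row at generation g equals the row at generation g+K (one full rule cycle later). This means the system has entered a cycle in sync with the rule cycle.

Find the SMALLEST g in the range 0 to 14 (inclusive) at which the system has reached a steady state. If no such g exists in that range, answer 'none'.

Answer: 8

Derivation:
Gen 0: 000011101110
Gen 1 (rule 89): 111010101011
Gen 2 (rule 22): 000010101000
Gen 3 (rule 89): 111000000111
Gen 4 (rule 22): 000100001000
Gen 5 (rule 89): 110011100111
Gen 6 (rule 22): 001100011000
Gen 7 (rule 89): 101111011111
Gen 8 (rule 22): 100000000000
Gen 9 (rule 89): 011111111111
Gen 10 (rule 22): 100000000000
Gen 11 (rule 89): 011111111111
Gen 12 (rule 22): 100000000000
Gen 13 (rule 89): 011111111111
Gen 14 (rule 22): 100000000000
Gen 15 (rule 89): 011111111111
Gen 16 (rule 22): 100000000000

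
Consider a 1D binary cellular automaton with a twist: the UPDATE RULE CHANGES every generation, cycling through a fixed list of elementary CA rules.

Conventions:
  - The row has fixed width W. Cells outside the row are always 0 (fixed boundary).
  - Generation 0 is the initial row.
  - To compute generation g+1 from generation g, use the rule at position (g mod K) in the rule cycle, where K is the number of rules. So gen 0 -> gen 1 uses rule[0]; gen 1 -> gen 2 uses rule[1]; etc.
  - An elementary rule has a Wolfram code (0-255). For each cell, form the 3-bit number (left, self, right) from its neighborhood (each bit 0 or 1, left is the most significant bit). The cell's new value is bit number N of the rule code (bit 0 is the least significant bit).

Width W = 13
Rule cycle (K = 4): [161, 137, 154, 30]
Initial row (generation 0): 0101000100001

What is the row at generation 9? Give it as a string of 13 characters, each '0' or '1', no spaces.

Answer: 0000000011111

Derivation:
Gen 0: 0101000100001
Gen 1 (rule 161): 0010010001100
Gen 2 (rule 137): 1000000101001
Gen 3 (rule 154): 0100001000110
Gen 4 (rule 30): 1110011101101
Gen 5 (rule 161): 0100001010010
Gen 6 (rule 137): 0001100000000
Gen 7 (rule 154): 0011010000000
Gen 8 (rule 30): 0110011000000
Gen 9 (rule 161): 0000000011111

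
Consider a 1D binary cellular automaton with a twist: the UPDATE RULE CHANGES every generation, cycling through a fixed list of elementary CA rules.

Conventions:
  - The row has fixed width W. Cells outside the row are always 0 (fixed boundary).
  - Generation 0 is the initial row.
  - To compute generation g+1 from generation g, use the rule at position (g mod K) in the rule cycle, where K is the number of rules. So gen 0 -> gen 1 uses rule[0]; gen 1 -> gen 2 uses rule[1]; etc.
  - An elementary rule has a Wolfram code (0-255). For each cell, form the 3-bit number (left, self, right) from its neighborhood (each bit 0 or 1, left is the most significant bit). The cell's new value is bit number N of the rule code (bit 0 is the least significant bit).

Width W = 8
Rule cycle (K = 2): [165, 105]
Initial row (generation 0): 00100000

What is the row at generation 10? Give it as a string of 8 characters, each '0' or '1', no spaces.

Answer: 11101010

Derivation:
Gen 0: 00100000
Gen 1 (rule 165): 10101111
Gen 2 (rule 105): 01011001
Gen 3 (rule 165): 01100001
Gen 4 (rule 105): 01101100
Gen 5 (rule 165): 00010001
Gen 6 (rule 105): 11000100
Gen 7 (rule 165): 00010101
Gen 8 (rule 105): 11001010
Gen 9 (rule 165): 00001110
Gen 10 (rule 105): 11101010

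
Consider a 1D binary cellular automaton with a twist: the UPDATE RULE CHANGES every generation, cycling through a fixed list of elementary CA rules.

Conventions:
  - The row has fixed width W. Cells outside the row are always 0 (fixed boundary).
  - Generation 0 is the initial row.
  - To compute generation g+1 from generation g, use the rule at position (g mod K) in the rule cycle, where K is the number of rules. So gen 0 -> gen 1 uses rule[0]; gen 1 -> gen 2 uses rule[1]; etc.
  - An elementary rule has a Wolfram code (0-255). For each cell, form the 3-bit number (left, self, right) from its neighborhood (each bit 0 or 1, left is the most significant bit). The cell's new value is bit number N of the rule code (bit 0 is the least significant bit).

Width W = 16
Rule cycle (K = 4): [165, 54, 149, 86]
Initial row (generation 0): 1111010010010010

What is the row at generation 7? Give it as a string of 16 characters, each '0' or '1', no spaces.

Answer: 0100011011110111

Derivation:
Gen 0: 1111010010010010
Gen 1 (rule 165): 0110110010010010
Gen 2 (rule 54): 1001001111111111
Gen 3 (rule 149): 1101100111111110
Gen 4 (rule 86): 0100111000000011
Gen 5 (rule 165): 0100010011111000
Gen 6 (rule 54): 1110111100000100
Gen 7 (rule 149): 0100011011110111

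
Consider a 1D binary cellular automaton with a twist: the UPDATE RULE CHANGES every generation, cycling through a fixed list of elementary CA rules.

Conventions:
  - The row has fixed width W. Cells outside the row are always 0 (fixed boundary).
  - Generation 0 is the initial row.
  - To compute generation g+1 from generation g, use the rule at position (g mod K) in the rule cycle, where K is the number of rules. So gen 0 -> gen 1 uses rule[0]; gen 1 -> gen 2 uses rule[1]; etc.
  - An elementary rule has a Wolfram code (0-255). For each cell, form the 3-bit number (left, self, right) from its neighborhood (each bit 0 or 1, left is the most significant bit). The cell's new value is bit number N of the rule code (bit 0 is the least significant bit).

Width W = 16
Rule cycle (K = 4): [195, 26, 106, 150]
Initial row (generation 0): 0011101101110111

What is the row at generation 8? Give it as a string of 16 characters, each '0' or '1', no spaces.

Answer: 0000111110010100

Derivation:
Gen 0: 0011101101110111
Gen 1 (rule 195): 1101100100110011
Gen 2 (rule 26): 1001011011101110
Gen 3 (rule 106): 0010111110111010
Gen 4 (rule 150): 0110011100010011
Gen 5 (rule 195): 1010101101100101
Gen 6 (rule 26): 0000001001011000
Gen 7 (rule 106): 0000010010111000
Gen 8 (rule 150): 0000111110010100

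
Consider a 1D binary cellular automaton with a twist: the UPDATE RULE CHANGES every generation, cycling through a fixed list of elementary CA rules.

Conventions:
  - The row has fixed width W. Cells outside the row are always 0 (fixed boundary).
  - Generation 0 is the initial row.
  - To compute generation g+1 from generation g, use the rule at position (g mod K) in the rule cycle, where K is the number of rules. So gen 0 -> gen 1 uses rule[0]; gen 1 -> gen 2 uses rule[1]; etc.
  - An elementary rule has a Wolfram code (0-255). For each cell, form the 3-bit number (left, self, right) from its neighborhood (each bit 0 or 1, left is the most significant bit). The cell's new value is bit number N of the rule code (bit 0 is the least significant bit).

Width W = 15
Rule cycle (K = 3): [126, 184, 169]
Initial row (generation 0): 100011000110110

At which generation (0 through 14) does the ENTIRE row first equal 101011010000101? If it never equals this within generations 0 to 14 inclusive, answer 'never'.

Gen 0: 100011000110110
Gen 1 (rule 126): 110111101111111
Gen 2 (rule 184): 101111011111110
Gen 3 (rule 169): 011110111111100
Gen 4 (rule 126): 110011100000110
Gen 5 (rule 184): 101011010000101
Gen 6 (rule 169): 010110100110010
Gen 7 (rule 126): 111111111111111
Gen 8 (rule 184): 111111111111110
Gen 9 (rule 169): 111111111111100
Gen 10 (rule 126): 100000000000110
Gen 11 (rule 184): 010000000000101
Gen 12 (rule 169): 000111111110010
Gen 13 (rule 126): 001100000011111
Gen 14 (rule 184): 001010000011110

Answer: 5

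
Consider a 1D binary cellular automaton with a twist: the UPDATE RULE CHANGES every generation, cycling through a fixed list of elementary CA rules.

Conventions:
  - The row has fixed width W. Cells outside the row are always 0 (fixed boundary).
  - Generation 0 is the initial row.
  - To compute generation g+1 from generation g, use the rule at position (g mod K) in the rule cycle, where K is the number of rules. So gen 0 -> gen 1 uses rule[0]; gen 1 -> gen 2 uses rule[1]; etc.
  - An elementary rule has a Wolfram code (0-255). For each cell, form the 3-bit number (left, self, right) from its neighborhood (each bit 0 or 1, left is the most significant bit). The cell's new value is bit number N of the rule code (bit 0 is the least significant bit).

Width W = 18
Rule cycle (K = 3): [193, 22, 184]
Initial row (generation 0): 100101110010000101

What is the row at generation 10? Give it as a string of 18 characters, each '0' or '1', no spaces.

Answer: 111110000011111000

Derivation:
Gen 0: 100101110010000101
Gen 1 (rule 193): 000000110000110000
Gen 2 (rule 22): 000001001001001000
Gen 3 (rule 184): 000000100100100100
Gen 4 (rule 193): 111110000000000001
Gen 5 (rule 22): 000001000000000011
Gen 6 (rule 184): 000000100000000010
Gen 7 (rule 193): 111110001111111000
Gen 8 (rule 22): 000001010000000100
Gen 9 (rule 184): 000000101000000010
Gen 10 (rule 193): 111110000011111000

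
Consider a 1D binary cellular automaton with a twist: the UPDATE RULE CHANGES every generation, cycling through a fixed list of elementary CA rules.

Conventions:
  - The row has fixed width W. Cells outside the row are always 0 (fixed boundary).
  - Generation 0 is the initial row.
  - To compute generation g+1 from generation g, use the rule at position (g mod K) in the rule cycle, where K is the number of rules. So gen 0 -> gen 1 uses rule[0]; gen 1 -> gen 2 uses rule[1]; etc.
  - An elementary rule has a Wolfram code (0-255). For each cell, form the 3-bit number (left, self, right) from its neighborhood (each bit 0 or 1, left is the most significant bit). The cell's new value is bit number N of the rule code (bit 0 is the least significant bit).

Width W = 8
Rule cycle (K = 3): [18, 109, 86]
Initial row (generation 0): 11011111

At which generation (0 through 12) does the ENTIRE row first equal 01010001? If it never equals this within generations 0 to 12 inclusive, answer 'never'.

Gen 0: 11011111
Gen 1 (rule 18): 00000000
Gen 2 (rule 109): 11111111
Gen 3 (rule 86): 00000001
Gen 4 (rule 18): 00000010
Gen 5 (rule 109): 11111010
Gen 6 (rule 86): 00001011
Gen 7 (rule 18): 00010000
Gen 8 (rule 109): 11010111
Gen 9 (rule 86): 01010001
Gen 10 (rule 18): 10001010
Gen 11 (rule 109): 10101110
Gen 12 (rule 86): 10100011

Answer: 9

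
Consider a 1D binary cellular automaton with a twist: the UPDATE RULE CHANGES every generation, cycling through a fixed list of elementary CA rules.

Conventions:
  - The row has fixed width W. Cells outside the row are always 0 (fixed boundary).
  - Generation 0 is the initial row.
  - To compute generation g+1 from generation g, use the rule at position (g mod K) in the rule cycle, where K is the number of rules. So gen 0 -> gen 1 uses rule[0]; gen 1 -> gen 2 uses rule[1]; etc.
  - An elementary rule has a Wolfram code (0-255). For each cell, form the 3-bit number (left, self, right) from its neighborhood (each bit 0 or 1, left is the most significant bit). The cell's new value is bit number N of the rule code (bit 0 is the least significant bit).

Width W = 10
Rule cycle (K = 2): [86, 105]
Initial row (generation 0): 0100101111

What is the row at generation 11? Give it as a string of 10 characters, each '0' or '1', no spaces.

Gen 0: 0100101111
Gen 1 (rule 86): 1111100001
Gen 2 (rule 105): 1000101100
Gen 3 (rule 86): 1101100110
Gen 4 (rule 105): 1111100110
Gen 5 (rule 86): 0000111011
Gen 6 (rule 105): 1110101111
Gen 7 (rule 86): 0010100001
Gen 8 (rule 105): 1001001100
Gen 9 (rule 86): 1111110110
Gen 10 (rule 105): 1000011110
Gen 11 (rule 86): 1100100011

Answer: 1100100011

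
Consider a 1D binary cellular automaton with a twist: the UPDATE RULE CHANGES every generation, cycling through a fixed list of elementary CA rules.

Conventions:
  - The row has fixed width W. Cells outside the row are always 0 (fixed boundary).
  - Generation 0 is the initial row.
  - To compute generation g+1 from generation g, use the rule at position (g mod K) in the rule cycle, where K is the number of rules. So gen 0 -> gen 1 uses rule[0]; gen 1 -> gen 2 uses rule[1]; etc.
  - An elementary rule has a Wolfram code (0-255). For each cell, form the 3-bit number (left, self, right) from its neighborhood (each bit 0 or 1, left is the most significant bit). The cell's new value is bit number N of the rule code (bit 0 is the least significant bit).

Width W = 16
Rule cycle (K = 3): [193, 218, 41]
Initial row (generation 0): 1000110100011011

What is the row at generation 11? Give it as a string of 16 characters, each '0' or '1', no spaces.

Gen 0: 1000110100011011
Gen 1 (rule 193): 0010010001001001
Gen 2 (rule 218): 0101101010110110
Gen 3 (rule 41): 0011010101101100
Gen 4 (rule 193): 1001000000100101
Gen 5 (rule 218): 0110100001011000
Gen 6 (rule 41): 0101001100110011
Gen 7 (rule 193): 0000000100010001
Gen 8 (rule 218): 0000001010101010
Gen 9 (rule 41): 1111100101010100
Gen 10 (rule 193): 0111100000000001
Gen 11 (rule 218): 1111110000000010

Answer: 1111110000000010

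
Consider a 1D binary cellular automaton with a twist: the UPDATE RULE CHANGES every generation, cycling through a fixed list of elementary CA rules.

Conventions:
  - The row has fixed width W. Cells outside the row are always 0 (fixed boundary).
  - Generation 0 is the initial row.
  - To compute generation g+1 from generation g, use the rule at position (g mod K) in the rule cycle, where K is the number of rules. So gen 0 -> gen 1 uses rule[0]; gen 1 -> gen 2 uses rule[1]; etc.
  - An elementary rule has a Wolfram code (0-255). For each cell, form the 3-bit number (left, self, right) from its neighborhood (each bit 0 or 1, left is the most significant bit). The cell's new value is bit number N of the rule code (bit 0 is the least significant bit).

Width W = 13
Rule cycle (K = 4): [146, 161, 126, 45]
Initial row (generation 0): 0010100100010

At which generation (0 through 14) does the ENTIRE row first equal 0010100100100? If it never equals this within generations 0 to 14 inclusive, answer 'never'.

Answer: 10

Derivation:
Gen 0: 0010100100010
Gen 1 (rule 146): 0100011010101
Gen 2 (rule 161): 0001000101010
Gen 3 (rule 126): 0011101111111
Gen 4 (rule 45): 1010011000000
Gen 5 (rule 146): 0001100100000
Gen 6 (rule 161): 1100000001111
Gen 7 (rule 126): 1110000011001
Gen 8 (rule 45): 1000111010001
Gen 9 (rule 146): 0101010001010
Gen 10 (rule 161): 0010100100100
Gen 11 (rule 126): 0111111111110
Gen 12 (rule 45): 0100000000000
Gen 13 (rule 146): 1010000000000
Gen 14 (rule 161): 0100111111111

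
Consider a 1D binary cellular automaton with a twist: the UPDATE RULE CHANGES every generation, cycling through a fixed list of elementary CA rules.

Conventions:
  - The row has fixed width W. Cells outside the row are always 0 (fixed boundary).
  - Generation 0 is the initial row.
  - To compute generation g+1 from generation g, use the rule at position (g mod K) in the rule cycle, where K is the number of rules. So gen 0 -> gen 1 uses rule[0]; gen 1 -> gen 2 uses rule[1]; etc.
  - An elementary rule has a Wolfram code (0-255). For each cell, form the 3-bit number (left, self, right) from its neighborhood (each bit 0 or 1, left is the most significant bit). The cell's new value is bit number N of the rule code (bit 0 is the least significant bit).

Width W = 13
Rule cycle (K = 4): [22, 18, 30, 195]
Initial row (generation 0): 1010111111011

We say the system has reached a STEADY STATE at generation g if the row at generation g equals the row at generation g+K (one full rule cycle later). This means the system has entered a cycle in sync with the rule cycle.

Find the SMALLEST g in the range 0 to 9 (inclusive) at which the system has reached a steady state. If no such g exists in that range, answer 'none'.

Answer: 5

Derivation:
Gen 0: 1010111111011
Gen 1 (rule 22): 1010000000000
Gen 2 (rule 18): 0001000000000
Gen 3 (rule 30): 0011100000000
Gen 4 (rule 195): 1101101111111
Gen 5 (rule 22): 0000000000000
Gen 6 (rule 18): 0000000000000
Gen 7 (rule 30): 0000000000000
Gen 8 (rule 195): 1111111111111
Gen 9 (rule 22): 0000000000000
Gen 10 (rule 18): 0000000000000
Gen 11 (rule 30): 0000000000000
Gen 12 (rule 195): 1111111111111
Gen 13 (rule 22): 0000000000000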